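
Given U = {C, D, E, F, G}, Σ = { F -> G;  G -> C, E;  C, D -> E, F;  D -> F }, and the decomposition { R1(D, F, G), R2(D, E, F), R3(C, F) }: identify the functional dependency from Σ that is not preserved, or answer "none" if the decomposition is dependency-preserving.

G -> C, E

Check G → C, E: no single fragment contains all of {C, E, G}, and the restricted closure of {G} across the fragments never reaches {C, E}.
F → G is preserved.
C, D → E, F is preserved.
D → F is preserved.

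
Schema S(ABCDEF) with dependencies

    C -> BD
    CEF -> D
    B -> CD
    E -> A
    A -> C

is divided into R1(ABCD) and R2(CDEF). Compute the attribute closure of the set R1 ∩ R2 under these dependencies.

R1 ∩ R2 = {CD}.
C → BD applies, adding B
Closure: {BCD}.

BCD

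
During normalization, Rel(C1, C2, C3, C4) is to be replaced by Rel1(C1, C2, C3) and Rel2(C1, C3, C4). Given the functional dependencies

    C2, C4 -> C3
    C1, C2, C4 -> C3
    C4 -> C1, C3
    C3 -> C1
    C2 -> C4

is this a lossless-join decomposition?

Common attributes: Rel1 ∩ Rel2 = {C1, C3}.
No dependency enlarges {C1, C3}, so (C1, C3)⁺ = {C1, C3}.
The closure contains neither all of Rel1 = {C1, C2, C3} nor all of Rel2 = {C1, C3, C4}, so the common attributes are not a superkey of either fragment. The join is lossy.

No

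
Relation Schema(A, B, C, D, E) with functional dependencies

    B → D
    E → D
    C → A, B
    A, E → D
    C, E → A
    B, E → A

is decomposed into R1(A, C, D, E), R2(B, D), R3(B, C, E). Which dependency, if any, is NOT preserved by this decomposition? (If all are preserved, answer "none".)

Check B, E → A: no single fragment contains all of {A, B, E}, and the restricted closure of {B, E} across the fragments never reaches {A}.
B → D is preserved.
E → D is preserved.
C → A, B is preserved.
A, E → D is preserved.
C, E → A is preserved.

B, E → A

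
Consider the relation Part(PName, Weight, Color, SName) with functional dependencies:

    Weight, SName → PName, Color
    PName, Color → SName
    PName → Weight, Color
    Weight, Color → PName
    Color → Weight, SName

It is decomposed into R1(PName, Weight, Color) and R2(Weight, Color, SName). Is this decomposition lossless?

Common attributes: R1 ∩ R2 = {Weight, Color}.
Closure of {Weight, Color}: Weight, Color → PName applies, adding PName; Color → Weight, SName applies, adding SName. So (Weight, Color)⁺ = {PName, Weight, Color, SName}.
This closure contains every attribute of R1, so R1 ∩ R2 → R1. The join is lossless.

Yes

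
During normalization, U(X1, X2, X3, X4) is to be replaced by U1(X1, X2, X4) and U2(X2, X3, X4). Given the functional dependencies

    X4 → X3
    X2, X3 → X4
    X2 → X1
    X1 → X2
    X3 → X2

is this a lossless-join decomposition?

Yes

Common attributes: U1 ∩ U2 = {X2, X4}.
Closure of {X2, X4}: X4 → X3 applies, adding X3; X2 → X1 applies, adding X1. So (X2, X4)⁺ = {X1, X2, X3, X4}.
This closure contains every attribute of U1, so U1 ∩ U2 → U1. The join is lossless.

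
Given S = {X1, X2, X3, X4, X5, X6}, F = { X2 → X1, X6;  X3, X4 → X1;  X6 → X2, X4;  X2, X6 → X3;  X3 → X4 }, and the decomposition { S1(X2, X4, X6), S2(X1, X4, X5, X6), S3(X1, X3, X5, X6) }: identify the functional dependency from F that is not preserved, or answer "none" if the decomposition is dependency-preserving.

Check X3 → X4: no single fragment contains all of {X3, X4}, and the restricted closure of {X3} across the fragments never reaches {X4}.
X2 → X1, X6 is preserved.
X3, X4 → X1 is preserved.
X6 → X2, X4 is preserved.
X2, X6 → X3 is preserved.

X3 → X4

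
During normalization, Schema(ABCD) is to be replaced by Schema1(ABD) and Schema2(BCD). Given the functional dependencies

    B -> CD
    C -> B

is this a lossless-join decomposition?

Yes

Common attributes: Schema1 ∩ Schema2 = {BD}.
Closure of {BD}: B → CD applies, adding C. So (BD)⁺ = {BCD}.
This closure contains every attribute of Schema2, so Schema1 ∩ Schema2 → Schema2. The join is lossless.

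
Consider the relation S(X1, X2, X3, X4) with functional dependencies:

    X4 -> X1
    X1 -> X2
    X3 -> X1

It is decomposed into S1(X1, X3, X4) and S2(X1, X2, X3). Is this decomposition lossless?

Yes

Common attributes: S1 ∩ S2 = {X1, X3}.
Closure of {X1, X3}: X1 → X2 applies, adding X2. So (X1, X3)⁺ = {X1, X2, X3}.
This closure contains every attribute of S2, so S1 ∩ S2 → S2. The join is lossless.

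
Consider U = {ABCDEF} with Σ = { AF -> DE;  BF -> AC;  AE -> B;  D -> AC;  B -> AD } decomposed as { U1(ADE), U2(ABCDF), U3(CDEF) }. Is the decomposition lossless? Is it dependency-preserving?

Lossless test (chase): Rows 1 and 2 agree on D; apply D→AC and equate their AC entries. Rows 1 and 3 agree on D; apply D→AC and equate their AC entries. Rows 2 and 3 agree on AF; apply AF→DE and equate their DE entries. Rows 1 and 2 agree on AE; apply AE→B and equate their B entries. Rows 1 and 3 agree on AE; apply AE→B and equate their B entries. Row 2 is now all distinguished symbols — the join is lossless.
Dependency preservation: the restricted closure of {AE} across the fragments never reaches {B}, so AE → B cannot be enforced without a join — not preserved.

lossless but not dependency-preserving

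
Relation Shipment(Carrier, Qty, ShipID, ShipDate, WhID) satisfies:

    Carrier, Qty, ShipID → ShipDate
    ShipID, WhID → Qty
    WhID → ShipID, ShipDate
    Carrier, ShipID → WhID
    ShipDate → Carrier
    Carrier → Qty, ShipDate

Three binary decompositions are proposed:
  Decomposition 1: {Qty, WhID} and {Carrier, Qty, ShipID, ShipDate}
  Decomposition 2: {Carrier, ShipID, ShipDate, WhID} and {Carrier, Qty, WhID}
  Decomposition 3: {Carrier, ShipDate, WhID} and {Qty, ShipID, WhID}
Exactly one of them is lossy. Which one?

Decomposition 1

Decomposition 1: common = {Qty}, closure = {Qty} → lossy.
Decomposition 2: common = {Carrier, WhID}, closure = {Carrier, Qty, ShipID, ShipDate, WhID} → lossless.
Decomposition 3: common = {WhID}, closure = {Carrier, Qty, ShipID, ShipDate, WhID} → lossless.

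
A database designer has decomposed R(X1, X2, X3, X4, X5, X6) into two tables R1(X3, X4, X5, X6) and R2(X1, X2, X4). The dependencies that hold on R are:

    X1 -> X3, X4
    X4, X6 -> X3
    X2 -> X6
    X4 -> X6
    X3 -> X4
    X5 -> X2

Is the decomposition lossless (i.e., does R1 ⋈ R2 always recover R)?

Common attributes: R1 ∩ R2 = {X4}.
Closure of {X4}: X4 → X6 applies, adding X6; X4, X6 → X3 applies, adding X3. So (X4)⁺ = {X3, X4, X6}.
The closure contains neither all of R1 = {X3, X4, X5, X6} nor all of R2 = {X1, X2, X4}, so the common attributes are not a superkey of either fragment. The join is lossy.

No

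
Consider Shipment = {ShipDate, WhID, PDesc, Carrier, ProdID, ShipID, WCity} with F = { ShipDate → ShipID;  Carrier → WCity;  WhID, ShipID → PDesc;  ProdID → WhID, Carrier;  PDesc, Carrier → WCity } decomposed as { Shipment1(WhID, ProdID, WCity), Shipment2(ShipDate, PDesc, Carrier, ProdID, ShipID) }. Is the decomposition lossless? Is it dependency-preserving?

Lossless test: (ProdID)⁺ = {WhID, Carrier, ProdID, WCity}, which contains all of one fragment — lossless.
Dependency preservation: the restricted closure of {Carrier} across the fragments never reaches {WCity}, so Carrier → WCity cannot be enforced without a join — not preserved.

lossless but not dependency-preserving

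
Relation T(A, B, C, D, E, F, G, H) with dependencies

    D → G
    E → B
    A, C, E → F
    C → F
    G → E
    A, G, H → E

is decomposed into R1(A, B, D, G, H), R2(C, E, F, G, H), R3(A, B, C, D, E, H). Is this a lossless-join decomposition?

Yes

Chase test. Columns are A, B, C, D, E, F, G, H; row i has aⱼ where attribute j ∈ Ri, else bᵢⱼ.
Initial tableau (one row per fragment):
  row 1: a1 a2 b13 a4 b15 b16 a7 a8
  row 2: b21 b22 a3 b24 a5 a6 a7 a8
  row 3: a1 a2 a3 a4 a5 b36 b37 a8
Rows 1 and 3 agree on D; apply D→G and equate their G entries.
Rows 2 and 3 agree on E; apply E→B and equate their B entries.
Rows 2 and 3 agree on C; apply C→F and equate their F entries.
Rows 1 and 2 agree on G; apply G→E and equate their E entries.
Row 3 is now all distinguished symbols — the join is lossless.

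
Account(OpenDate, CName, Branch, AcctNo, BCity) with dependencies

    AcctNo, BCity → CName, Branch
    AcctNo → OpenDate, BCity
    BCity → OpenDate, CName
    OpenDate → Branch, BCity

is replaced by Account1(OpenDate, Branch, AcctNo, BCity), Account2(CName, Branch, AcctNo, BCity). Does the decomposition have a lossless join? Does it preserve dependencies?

Lossless test: (Branch, AcctNo, BCity)⁺ = {OpenDate, CName, Branch, AcctNo, BCity}, which contains all of one fragment — lossless.
Dependency preservation: BCity → OpenDate, CName is not contained in any single fragment, but the restricted closure of its left-hand side across the fragments still reaches the right-hand side; the remaining FDs each lie inside some fragment. All dependencies are preserved.

lossless and dependency-preserving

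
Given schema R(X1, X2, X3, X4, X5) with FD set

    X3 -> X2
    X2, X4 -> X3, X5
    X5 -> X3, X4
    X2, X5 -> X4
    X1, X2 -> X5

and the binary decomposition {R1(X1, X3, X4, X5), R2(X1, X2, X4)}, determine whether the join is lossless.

No

Common attributes: R1 ∩ R2 = {X1, X4}.
No dependency enlarges {X1, X4}, so (X1, X4)⁺ = {X1, X4}.
The closure contains neither all of R1 = {X1, X3, X4, X5} nor all of R2 = {X1, X2, X4}, so the common attributes are not a superkey of either fragment. The join is lossy.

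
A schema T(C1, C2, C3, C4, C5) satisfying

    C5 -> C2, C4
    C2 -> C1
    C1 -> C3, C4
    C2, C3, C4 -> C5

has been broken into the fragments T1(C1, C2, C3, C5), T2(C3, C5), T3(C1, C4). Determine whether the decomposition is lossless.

Chase test. Columns are C1, C2, C3, C4, C5; row i has aⱼ where attribute j ∈ Ti, else bᵢⱼ.
Initial tableau (one row per fragment):
  row 1: a1 a2 a3 b14 a5
  row 2: b21 b22 a3 b24 a5
  row 3: a1 b32 b33 a4 b35
Rows 1 and 2 agree on C5; apply C5→C2, C4 and equate their C2, C4 entries.
Rows 1 and 2 agree on C2; apply C2→C1 and equate their C1 entries.
Rows 1 and 3 agree on C1; apply C1→C3, C4 and equate their C3, C4 entries.
Row 1 is now all distinguished symbols — the join is lossless.

Yes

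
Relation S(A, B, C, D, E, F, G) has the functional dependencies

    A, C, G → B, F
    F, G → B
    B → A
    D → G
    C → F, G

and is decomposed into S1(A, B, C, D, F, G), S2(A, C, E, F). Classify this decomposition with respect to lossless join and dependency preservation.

lossy but dependency-preserving

Lossless test: (A, C, F)⁺ = {A, B, C, F, G}, which is a superkey of neither fragment — lossy.
Dependency preservation: every FD's attributes lie within a single fragment, so each can be enforced locally — preserved.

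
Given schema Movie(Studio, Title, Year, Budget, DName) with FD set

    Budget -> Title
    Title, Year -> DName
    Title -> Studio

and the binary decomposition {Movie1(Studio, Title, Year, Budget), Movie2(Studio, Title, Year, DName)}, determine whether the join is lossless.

Yes

Common attributes: Movie1 ∩ Movie2 = {Studio, Title, Year}.
Closure of {Studio, Title, Year}: Title, Year → DName applies, adding DName. So (Studio, Title, Year)⁺ = {Studio, Title, Year, DName}.
This closure contains every attribute of Movie2, so Movie1 ∩ Movie2 → Movie2. The join is lossless.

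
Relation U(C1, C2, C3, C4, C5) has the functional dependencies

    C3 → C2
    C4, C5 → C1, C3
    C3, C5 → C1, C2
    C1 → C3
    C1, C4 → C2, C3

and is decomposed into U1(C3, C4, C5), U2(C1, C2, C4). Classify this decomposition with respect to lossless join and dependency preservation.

Lossless test: (C4)⁺ = {C4}, which is a superkey of neither fragment — lossy.
Dependency preservation: the restricted closure of {C3} across the fragments never reaches {C2}, so C3 → C2 cannot be enforced without a join — not preserved.

lossy and not dependency-preserving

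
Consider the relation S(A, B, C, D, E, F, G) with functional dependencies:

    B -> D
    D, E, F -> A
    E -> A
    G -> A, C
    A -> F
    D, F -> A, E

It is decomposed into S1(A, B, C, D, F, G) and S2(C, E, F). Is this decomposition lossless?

Common attributes: S1 ∩ S2 = {C, F}.
No dependency enlarges {C, F}, so (C, F)⁺ = {C, F}.
The closure contains neither all of S1 = {A, B, C, D, F, G} nor all of S2 = {C, E, F}, so the common attributes are not a superkey of either fragment. The join is lossy.

No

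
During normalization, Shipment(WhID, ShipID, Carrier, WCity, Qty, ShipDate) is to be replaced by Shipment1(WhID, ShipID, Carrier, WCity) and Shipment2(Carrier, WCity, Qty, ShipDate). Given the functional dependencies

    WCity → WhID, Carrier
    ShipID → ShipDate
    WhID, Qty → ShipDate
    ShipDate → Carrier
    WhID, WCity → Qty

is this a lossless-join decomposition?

Yes

Common attributes: Shipment1 ∩ Shipment2 = {Carrier, WCity}.
Closure of {Carrier, WCity}: WCity → WhID, Carrier applies, adding WhID; WhID, WCity → Qty applies, adding Qty; WhID, Qty → ShipDate applies, adding ShipDate. So (Carrier, WCity)⁺ = {WhID, Carrier, WCity, Qty, ShipDate}.
This closure contains every attribute of Shipment2, so Shipment1 ∩ Shipment2 → Shipment2. The join is lossless.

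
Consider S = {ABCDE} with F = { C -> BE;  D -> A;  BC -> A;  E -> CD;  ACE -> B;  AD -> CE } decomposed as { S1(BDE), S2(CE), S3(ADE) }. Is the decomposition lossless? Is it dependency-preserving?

lossless and dependency-preserving

Lossless test (chase): Rows 1 and 3 agree on D; apply D→A and equate their A entries. Rows 1 and 2 agree on E; apply E→CD and equate their CD entries. Rows 1 and 3 agree on E; apply E→CD and equate their CD entries. Rows 1 and 3 agree on ACE; apply ACE→B and equate their B entries. Rows 1 and 2 agree on C; apply C→BE and equate their BE entries. Rows 1 and 2 agree on D; apply D→A and equate their A entries. Row 1 is now all distinguished symbols — the join is lossless.
Dependency preservation: C → BE; BC → A; E → CD; ACE → B; AD → CE are not contained in any single fragment, but the restricted closure of each left-hand side across the fragments still reaches the right-hand side; the remaining FDs each lie inside some fragment. All dependencies are preserved.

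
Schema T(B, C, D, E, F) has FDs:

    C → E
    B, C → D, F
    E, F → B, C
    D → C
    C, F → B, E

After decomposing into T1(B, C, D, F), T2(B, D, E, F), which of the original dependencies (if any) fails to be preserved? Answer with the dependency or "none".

C → E

Check C → E: no single fragment contains all of {C, E}, and the restricted closure of {C} across the fragments never reaches {E}.
B, C → D, F is preserved.
E, F → B, C is preserved.
D → C is preserved.
C, F → B, E is preserved.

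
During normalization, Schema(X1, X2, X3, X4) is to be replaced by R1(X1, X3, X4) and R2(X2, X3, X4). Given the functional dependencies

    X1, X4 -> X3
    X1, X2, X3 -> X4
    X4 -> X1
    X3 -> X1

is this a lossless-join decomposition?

Common attributes: R1 ∩ R2 = {X3, X4}.
Closure of {X3, X4}: X4 → X1 applies, adding X1. So (X3, X4)⁺ = {X1, X3, X4}.
This closure contains every attribute of R1, so R1 ∩ R2 → R1. The join is lossless.

Yes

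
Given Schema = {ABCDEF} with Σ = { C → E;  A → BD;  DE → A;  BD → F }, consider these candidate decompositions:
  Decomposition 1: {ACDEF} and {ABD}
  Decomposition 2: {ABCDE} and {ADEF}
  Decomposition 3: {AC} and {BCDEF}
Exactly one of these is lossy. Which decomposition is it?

Decomposition 1: common = {AD}, closure = {ABDF} → lossless.
Decomposition 2: common = {ADE}, closure = {ABDEF} → lossless.
Decomposition 3: common = {C}, closure = {CE} → lossy.

Decomposition 3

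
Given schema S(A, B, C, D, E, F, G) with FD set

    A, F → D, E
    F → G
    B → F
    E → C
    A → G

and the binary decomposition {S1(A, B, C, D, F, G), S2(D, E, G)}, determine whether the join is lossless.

Common attributes: S1 ∩ S2 = {D, G}.
No dependency enlarges {D, G}, so (D, G)⁺ = {D, G}.
The closure contains neither all of S1 = {A, B, C, D, F, G} nor all of S2 = {D, E, G}, so the common attributes are not a superkey of either fragment. The join is lossy.

No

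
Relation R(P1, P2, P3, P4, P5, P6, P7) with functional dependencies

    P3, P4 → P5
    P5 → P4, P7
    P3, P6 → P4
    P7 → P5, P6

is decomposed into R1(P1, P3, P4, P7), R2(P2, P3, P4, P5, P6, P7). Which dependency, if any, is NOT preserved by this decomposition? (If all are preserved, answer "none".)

none

P3, P4 → P5 lies within R2.
P5 → P4, P7 lies within R2.
P3, P6 → P4 lies within R2.
P7 → P5, P6 lies within R2.
Every dependency is enforceable on the fragments, so the decomposition is dependency-preserving.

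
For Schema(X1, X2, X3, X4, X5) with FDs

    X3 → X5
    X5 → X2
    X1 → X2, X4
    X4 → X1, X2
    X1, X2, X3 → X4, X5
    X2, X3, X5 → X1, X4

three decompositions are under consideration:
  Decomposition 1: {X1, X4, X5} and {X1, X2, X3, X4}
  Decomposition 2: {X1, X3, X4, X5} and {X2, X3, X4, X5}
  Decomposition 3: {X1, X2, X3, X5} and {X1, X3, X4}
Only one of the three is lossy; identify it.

Decomposition 1

Decomposition 1: common = {X1, X4}, closure = {X1, X2, X4} → lossy.
Decomposition 2: common = {X3, X4, X5}, closure = {X1, X2, X3, X4, X5} → lossless.
Decomposition 3: common = {X1, X3}, closure = {X1, X2, X3, X4, X5} → lossless.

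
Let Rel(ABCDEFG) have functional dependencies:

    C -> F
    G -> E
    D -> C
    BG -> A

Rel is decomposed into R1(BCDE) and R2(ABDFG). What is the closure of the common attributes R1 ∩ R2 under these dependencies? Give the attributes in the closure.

R1 ∩ R2 = {BD}.
D → C applies, adding C
C → F applies, adding F
Closure: {BCDF}.

BCDF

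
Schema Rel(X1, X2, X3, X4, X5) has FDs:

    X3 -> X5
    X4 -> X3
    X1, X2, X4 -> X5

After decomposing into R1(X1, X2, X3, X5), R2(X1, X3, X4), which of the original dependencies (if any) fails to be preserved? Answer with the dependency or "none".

none

X3 → X5 lies within R1.
X4 → X3 lies within R2.
X1, X2, X4 → X5: restricted closure across fragments reaches X5.
Every dependency is enforceable on the fragments, so the decomposition is dependency-preserving.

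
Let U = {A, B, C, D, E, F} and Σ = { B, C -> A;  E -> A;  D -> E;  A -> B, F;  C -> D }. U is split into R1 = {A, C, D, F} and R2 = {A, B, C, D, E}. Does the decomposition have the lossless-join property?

Common attributes: R1 ∩ R2 = {A, C, D}.
Closure of {A, C, D}: D → E applies, adding E; A → B, F applies, adding B, F. So (A, C, D)⁺ = {A, B, C, D, E, F}.
This closure contains every attribute of R1, so R1 ∩ R2 → R1. The join is lossless.

Yes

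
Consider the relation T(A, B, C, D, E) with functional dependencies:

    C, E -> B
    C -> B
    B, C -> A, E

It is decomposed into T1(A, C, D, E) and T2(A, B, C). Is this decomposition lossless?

Yes

Common attributes: T1 ∩ T2 = {A, C}.
Closure of {A, C}: C → B applies, adding B; B, C → A, E applies, adding E. So (A, C)⁺ = {A, B, C, E}.
This closure contains every attribute of T2, so T1 ∩ T2 → T2. The join is lossless.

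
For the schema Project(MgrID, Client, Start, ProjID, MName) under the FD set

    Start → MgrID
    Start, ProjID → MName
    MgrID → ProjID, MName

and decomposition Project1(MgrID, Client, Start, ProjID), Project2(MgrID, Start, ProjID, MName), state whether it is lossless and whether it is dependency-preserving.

lossless and dependency-preserving

Lossless test: (MgrID, Start, ProjID)⁺ = {MgrID, Start, ProjID, MName}, which contains all of one fragment — lossless.
Dependency preservation: every FD's attributes lie within a single fragment, so each can be enforced locally — preserved.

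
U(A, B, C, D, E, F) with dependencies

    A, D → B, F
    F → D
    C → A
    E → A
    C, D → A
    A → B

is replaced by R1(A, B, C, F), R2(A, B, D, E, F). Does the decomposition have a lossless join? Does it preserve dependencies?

lossy but dependency-preserving

Lossless test: (A, B, F)⁺ = {A, B, D, F}, which is a superkey of neither fragment — lossy.
Dependency preservation: C, D → A is not contained in any single fragment, but the restricted closure of its left-hand side across the fragments still reaches the right-hand side; the remaining FDs each lie inside some fragment. All dependencies are preserved.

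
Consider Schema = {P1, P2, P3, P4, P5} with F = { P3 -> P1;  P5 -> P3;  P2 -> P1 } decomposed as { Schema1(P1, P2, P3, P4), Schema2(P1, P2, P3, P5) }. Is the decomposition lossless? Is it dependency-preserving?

lossy but dependency-preserving

Lossless test: (P1, P2, P3)⁺ = {P1, P2, P3}, which is a superkey of neither fragment — lossy.
Dependency preservation: every FD's attributes lie within a single fragment, so each can be enforced locally — preserved.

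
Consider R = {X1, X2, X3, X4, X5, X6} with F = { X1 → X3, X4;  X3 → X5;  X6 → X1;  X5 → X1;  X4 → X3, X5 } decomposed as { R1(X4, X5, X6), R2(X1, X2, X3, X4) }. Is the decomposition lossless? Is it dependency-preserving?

lossy but dependency-preserving

Lossless test: (X4)⁺ = {X1, X3, X4, X5}, which is a superkey of neither fragment — lossy.
Dependency preservation: X3 → X5; X6 → X1; X5 → X1; X4 → X3, X5 are not contained in any single fragment, but the restricted closure of each left-hand side across the fragments still reaches the right-hand side; the remaining FDs each lie inside some fragment. All dependencies are preserved.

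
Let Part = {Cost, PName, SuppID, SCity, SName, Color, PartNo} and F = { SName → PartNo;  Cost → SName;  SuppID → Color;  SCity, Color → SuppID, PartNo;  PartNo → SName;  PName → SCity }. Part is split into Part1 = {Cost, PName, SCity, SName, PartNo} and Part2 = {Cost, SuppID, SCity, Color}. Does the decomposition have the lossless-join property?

Common attributes: Part1 ∩ Part2 = {Cost, SCity}.
Closure of {Cost, SCity}: Cost → SName applies, adding SName; SName → PartNo applies, adding PartNo. So (Cost, SCity)⁺ = {Cost, SCity, SName, PartNo}.
The closure contains neither all of Part1 = {Cost, PName, SCity, SName, PartNo} nor all of Part2 = {Cost, SuppID, SCity, Color}, so the common attributes are not a superkey of either fragment. The join is lossy.

No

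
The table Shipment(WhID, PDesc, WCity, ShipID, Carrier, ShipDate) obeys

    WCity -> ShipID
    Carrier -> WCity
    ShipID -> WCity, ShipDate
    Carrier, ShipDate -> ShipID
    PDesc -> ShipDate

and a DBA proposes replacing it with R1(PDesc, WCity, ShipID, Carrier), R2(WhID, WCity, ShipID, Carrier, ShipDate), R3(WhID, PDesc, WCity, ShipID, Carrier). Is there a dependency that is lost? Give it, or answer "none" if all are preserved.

PDesc -> ShipDate

Check PDesc → ShipDate: no single fragment contains all of {PDesc, ShipDate}, and the restricted closure of {PDesc} across the fragments never reaches {ShipDate}.
WCity → ShipID is preserved.
Carrier → WCity is preserved.
ShipID → WCity, ShipDate is preserved.
Carrier, ShipDate → ShipID is preserved.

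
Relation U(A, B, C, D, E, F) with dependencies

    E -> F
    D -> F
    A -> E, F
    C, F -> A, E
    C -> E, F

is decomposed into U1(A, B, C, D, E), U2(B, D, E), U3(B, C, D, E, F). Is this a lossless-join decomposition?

Chase test. Columns are A, B, C, D, E, F; row i has aⱼ where attribute j ∈ Ui, else bᵢⱼ.
Initial tableau (one row per fragment):
  row 1: a1 a2 a3 a4 a5 b16
  row 2: b21 a2 b23 a4 a5 b26
  row 3: b31 a2 a3 a4 a5 a6
Rows 1 and 2 agree on E; apply E→F and equate their F entries.
Rows 1 and 3 agree on E; apply E→F and equate their F entries.
Rows 1 and 3 agree on C, F; apply C, F→A, E and equate their A, E entries.
Row 1 is now all distinguished symbols — the join is lossless.

Yes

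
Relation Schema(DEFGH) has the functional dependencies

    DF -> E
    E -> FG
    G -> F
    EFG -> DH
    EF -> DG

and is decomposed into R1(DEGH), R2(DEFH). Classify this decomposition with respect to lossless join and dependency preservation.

lossless but not dependency-preserving

Lossless test: (DEH)⁺ = {DEFGH}, which contains all of one fragment — lossless.
Dependency preservation: the restricted closure of {G} across the fragments never reaches {F}, so G → F cannot be enforced without a join — not preserved.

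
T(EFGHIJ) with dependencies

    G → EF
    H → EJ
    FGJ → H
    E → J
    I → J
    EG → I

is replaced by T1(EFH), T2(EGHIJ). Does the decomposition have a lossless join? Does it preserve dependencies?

lossy and not dependency-preserving

Lossless test: (EH)⁺ = {EHJ}, which is a superkey of neither fragment — lossy.
Dependency preservation: the restricted closure of {G} across the fragments never reaches {EF}, so G → EF cannot be enforced without a join — not preserved.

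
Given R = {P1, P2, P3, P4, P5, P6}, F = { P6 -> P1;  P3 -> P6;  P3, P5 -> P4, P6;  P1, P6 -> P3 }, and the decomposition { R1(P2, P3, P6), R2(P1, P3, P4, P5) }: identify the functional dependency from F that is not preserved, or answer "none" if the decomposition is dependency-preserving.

P6 → P1: restricted closure across fragments reaches P1.
P3 → P6 lies within R1.
P3, P5 → P4, P6: restricted closure across fragments reaches P4, P6.
P1, P6 → P3: restricted closure across fragments reaches P3.
Every dependency is enforceable on the fragments, so the decomposition is dependency-preserving.

none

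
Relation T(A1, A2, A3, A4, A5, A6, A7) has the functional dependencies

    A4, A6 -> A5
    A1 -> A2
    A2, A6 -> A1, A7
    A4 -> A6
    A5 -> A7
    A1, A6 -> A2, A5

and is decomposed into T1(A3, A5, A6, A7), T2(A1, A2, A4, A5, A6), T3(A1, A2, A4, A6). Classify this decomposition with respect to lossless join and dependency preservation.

Lossless test (chase): Rows 2 and 3 agree on A4, A6; apply A4, A6→A5 and equate their A5 entries. Rows 2 and 3 agree on A2, A6; apply A2, A6→A1, A7 and equate their A1, A7 entries. Rows 1 and 2 agree on A5; apply A5→A7 and equate their A7 entries. No row becomes fully distinguished — the join is lossy.
Dependency preservation: A2, A6 → A1, A7 is not contained in any single fragment, but the restricted closure of its left-hand side across the fragments still reaches the right-hand side; the remaining FDs each lie inside some fragment. All dependencies are preserved.

lossy but dependency-preserving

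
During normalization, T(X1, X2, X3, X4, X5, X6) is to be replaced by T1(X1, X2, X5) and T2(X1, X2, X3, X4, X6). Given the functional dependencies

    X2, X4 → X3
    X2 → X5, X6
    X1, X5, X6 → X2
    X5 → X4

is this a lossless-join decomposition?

Common attributes: T1 ∩ T2 = {X1, X2}.
Closure of {X1, X2}: X2 → X5, X6 applies, adding X5, X6; X5 → X4 applies, adding X4; X2, X4 → X3 applies, adding X3. So (X1, X2)⁺ = {X1, X2, X3, X4, X5, X6}.
This closure contains every attribute of T1, so T1 ∩ T2 → T1. The join is lossless.

Yes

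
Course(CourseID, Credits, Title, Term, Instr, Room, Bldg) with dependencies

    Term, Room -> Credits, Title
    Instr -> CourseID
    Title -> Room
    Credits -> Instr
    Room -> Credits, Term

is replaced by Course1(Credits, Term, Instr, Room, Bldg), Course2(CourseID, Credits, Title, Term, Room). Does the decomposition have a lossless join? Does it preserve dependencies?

lossless but not dependency-preserving

Lossless test: (Credits, Term, Room)⁺ = {CourseID, Credits, Title, Term, Instr, Room}, which contains all of one fragment — lossless.
Dependency preservation: the restricted closure of {Instr} across the fragments never reaches {CourseID}, so Instr → CourseID cannot be enforced without a join — not preserved.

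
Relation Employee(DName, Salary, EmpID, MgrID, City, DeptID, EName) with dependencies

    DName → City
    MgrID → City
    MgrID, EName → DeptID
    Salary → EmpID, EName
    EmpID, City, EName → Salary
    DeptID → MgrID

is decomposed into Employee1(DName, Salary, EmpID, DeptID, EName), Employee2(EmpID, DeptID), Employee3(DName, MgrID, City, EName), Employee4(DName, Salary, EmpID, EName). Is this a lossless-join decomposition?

Chase test. Columns are DName, Salary, EmpID, MgrID, City, DeptID, EName; row i has aⱼ where attribute j ∈ Employeei, else bᵢⱼ.
Initial tableau (one row per fragment):
  row 1: a1 a2 a3 b14 b15 a6 a7
  row 2: b21 b22 a3 b24 b25 a6 b27
  row 3: a1 b32 b33 a4 a5 b36 a7
  row 4: a1 a2 a3 b44 b45 b46 a7
Rows 1 and 3 agree on DName; apply DName→City and equate their City entries.
Rows 1 and 4 agree on DName; apply DName→City and equate their City entries.
Rows 1 and 2 agree on DeptID; apply DeptID→MgrID and equate their MgrID entries.
Rows 1 and 2 agree on MgrID; apply MgrID→City and equate their City entries.
No row becomes fully distinguished — the join is lossy.

No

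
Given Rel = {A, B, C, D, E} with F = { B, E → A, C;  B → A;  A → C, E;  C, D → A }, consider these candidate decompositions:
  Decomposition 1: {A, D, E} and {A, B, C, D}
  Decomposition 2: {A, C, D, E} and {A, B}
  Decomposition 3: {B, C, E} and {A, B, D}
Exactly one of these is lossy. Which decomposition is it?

Decomposition 2

Decomposition 1: common = {A, D}, closure = {A, C, D, E} → lossless.
Decomposition 2: common = {A}, closure = {A, C, E} → lossy.
Decomposition 3: common = {B}, closure = {A, B, C, E} → lossless.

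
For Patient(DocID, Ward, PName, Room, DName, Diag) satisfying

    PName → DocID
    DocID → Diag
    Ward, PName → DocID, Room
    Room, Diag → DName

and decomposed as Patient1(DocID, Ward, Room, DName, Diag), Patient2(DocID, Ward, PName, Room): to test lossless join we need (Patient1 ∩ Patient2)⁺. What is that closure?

Patient1 ∩ Patient2 = {DocID, Ward, Room}.
DocID → Diag applies, adding Diag
Room, Diag → DName applies, adding DName
Closure: {DocID, Ward, Room, DName, Diag}.

DocID, Ward, Room, DName, Diag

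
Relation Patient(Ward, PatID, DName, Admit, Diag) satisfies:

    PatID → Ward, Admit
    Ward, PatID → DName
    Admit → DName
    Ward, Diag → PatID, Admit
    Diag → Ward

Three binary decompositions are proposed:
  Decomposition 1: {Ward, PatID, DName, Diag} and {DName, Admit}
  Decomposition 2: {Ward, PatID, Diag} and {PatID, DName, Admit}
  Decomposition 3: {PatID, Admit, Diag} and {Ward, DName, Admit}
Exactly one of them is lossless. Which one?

Decomposition 2

Decomposition 1: common = {DName}, closure = {DName} → lossy.
Decomposition 2: common = {PatID}, closure = {Ward, PatID, DName, Admit} → lossless.
Decomposition 3: common = {Admit}, closure = {DName, Admit} → lossy.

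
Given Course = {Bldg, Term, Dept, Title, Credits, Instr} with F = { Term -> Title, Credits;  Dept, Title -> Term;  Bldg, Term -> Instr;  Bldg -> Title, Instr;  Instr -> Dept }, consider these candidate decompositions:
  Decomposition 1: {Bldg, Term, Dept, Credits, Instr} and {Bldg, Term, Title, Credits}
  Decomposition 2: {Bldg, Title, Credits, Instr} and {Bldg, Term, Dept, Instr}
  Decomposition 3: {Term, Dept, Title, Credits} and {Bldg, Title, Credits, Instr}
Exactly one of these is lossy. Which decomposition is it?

Decomposition 3

Decomposition 1: common = {Bldg, Term, Credits}, closure = {Bldg, Term, Dept, Title, Credits, Instr} → lossless.
Decomposition 2: common = {Bldg, Instr}, closure = {Bldg, Term, Dept, Title, Credits, Instr} → lossless.
Decomposition 3: common = {Title, Credits}, closure = {Title, Credits} → lossy.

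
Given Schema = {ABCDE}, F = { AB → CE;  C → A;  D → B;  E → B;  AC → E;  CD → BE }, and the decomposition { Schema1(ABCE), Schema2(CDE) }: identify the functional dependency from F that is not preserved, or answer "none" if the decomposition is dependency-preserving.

Check D → B: no single fragment contains all of {BD}, and the restricted closure of {D} across the fragments never reaches {B}.
AB → CE is preserved.
C → A is preserved.
E → B is preserved.
AC → E is preserved.
CD → BE is preserved.

D → B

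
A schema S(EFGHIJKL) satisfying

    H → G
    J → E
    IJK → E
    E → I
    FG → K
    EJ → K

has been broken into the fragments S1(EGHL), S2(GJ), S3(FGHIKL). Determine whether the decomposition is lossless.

Chase test. Columns are EFGHIJKL; row i has aⱼ where attribute j ∈ Si, else bᵢⱼ.
Initial tableau (one row per fragment):
  row 1: a1 b12 a3 a4 b15 b16 b17 a8
  row 2: b21 b22 a3 b24 b25 a6 b27 b28
  row 3: b31 a2 a3 a4 a5 b36 a7 a8
No row becomes fully distinguished — the join is lossy.

No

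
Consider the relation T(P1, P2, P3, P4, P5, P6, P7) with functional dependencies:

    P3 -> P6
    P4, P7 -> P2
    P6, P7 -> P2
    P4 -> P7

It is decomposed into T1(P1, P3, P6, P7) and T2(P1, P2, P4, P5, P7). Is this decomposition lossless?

No

Common attributes: T1 ∩ T2 = {P1, P7}.
No dependency enlarges {P1, P7}, so (P1, P7)⁺ = {P1, P7}.
The closure contains neither all of T1 = {P1, P3, P6, P7} nor all of T2 = {P1, P2, P4, P5, P7}, so the common attributes are not a superkey of either fragment. The join is lossy.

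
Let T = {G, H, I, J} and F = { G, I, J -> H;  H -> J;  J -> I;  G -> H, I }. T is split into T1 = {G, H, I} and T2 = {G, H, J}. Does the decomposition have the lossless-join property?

Yes

Common attributes: T1 ∩ T2 = {G, H}.
Closure of {G, H}: H → J applies, adding J; J → I applies, adding I. So (G, H)⁺ = {G, H, I, J}.
This closure contains every attribute of T1, so T1 ∩ T2 → T1. The join is lossless.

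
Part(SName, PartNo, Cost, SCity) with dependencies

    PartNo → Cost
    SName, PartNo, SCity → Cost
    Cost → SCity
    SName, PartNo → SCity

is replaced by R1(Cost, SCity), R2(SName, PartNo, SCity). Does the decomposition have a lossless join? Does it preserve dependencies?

Lossless test: (SCity)⁺ = {SCity}, which is a superkey of neither fragment — lossy.
Dependency preservation: the restricted closure of {PartNo} across the fragments never reaches {Cost}, so PartNo → Cost cannot be enforced without a join — not preserved.

lossy and not dependency-preserving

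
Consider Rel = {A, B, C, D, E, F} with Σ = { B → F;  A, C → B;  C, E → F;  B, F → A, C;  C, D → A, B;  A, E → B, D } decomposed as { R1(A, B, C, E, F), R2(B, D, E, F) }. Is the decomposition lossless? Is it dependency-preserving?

Lossless test: (B, E, F)⁺ = {A, B, C, D, E, F}, which contains all of one fragment — lossless.
Dependency preservation: the restricted closure of {C, D} across the fragments never reaches {A, B}, so C, D → A, B cannot be enforced without a join — not preserved.

lossless but not dependency-preserving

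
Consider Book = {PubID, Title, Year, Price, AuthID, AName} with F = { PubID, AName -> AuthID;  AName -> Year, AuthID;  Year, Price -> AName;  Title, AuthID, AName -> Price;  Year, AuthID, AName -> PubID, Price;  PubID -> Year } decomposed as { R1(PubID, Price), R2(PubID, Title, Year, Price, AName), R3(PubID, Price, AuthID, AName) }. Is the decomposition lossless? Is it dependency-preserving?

lossless and dependency-preserving

Lossless test (chase): Rows 2 and 3 agree on PubID, AName; apply PubID, AName→AuthID and equate their AuthID entries. Rows 2 and 3 agree on AName; apply AName→Year, AuthID and equate their Year, AuthID entries. Rows 1 and 2 agree on PubID; apply PubID→Year and equate their Year entries. Rows 1 and 2 agree on Year, Price; apply Year, Price→AName and equate their AName entries. Rows 1 and 2 agree on PubID, AName; apply PubID, AName→AuthID and equate their AuthID entries. Row 2 is now all distinguished symbols — the join is lossless.
Dependency preservation: AName → Year, AuthID; Title, AuthID, AName → Price; Year, AuthID, AName → PubID, Price are not contained in any single fragment, but the restricted closure of each left-hand side across the fragments still reaches the right-hand side; the remaining FDs each lie inside some fragment. All dependencies are preserved.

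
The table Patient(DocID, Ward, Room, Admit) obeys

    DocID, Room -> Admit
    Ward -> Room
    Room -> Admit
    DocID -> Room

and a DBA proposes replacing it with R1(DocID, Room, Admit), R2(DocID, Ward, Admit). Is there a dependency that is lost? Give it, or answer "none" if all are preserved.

Ward -> Room

Check Ward → Room: no single fragment contains all of {Ward, Room}, and the restricted closure of {Ward} across the fragments never reaches {Room}.
DocID, Room → Admit is preserved.
Room → Admit is preserved.
DocID → Room is preserved.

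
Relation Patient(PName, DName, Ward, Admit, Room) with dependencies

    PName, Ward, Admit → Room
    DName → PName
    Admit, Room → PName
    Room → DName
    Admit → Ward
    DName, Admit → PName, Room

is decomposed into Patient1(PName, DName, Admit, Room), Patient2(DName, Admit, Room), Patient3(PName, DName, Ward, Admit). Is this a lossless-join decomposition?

Yes

Chase test. Columns are PName, DName, Ward, Admit, Room; row i has aⱼ where attribute j ∈ Patienti, else bᵢⱼ.
Initial tableau (one row per fragment):
  row 1: a1 a2 b13 a4 a5
  row 2: b21 a2 b23 a4 a5
  row 3: a1 a2 a3 a4 b35
Rows 1 and 2 agree on DName; apply DName→PName and equate their PName entries.
Rows 1 and 2 agree on Admit; apply Admit→Ward and equate their Ward entries.
Rows 1 and 3 agree on Admit; apply Admit→Ward and equate their Ward entries.
Rows 1 and 3 agree on DName, Admit; apply DName, Admit→PName, Room and equate their PName, Room entries.
Row 1 is now all distinguished symbols — the join is lossless.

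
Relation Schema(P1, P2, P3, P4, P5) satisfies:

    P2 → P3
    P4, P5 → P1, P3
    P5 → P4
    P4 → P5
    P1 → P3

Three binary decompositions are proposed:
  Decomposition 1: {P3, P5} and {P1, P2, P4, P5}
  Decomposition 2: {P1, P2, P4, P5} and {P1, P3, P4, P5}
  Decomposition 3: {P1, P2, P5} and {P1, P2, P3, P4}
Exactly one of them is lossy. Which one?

Decomposition 3

Decomposition 1: common = {P5}, closure = {P1, P3, P4, P5} → lossless.
Decomposition 2: common = {P1, P4, P5}, closure = {P1, P3, P4, P5} → lossless.
Decomposition 3: common = {P1, P2}, closure = {P1, P2, P3} → lossy.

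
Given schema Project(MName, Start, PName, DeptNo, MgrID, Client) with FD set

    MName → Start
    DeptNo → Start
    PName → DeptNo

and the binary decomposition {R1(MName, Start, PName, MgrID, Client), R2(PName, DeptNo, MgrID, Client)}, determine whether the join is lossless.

Yes

Common attributes: R1 ∩ R2 = {PName, MgrID, Client}.
Closure of {PName, MgrID, Client}: PName → DeptNo applies, adding DeptNo; DeptNo → Start applies, adding Start. So (PName, MgrID, Client)⁺ = {Start, PName, DeptNo, MgrID, Client}.
This closure contains every attribute of R2, so R1 ∩ R2 → R2. The join is lossless.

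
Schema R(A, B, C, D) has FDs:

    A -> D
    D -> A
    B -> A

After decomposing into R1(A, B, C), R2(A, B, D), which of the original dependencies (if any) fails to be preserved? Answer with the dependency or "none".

A → D lies within R2.
D → A lies within R2.
B → A lies within R1.
Every dependency is enforceable on the fragments, so the decomposition is dependency-preserving.

none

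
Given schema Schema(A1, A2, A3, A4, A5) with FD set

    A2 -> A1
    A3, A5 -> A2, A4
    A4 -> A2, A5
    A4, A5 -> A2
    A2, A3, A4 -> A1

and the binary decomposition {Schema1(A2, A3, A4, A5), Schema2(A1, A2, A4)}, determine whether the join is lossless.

Common attributes: Schema1 ∩ Schema2 = {A2, A4}.
Closure of {A2, A4}: A2 → A1 applies, adding A1; A4 → A2, A5 applies, adding A5. So (A2, A4)⁺ = {A1, A2, A4, A5}.
This closure contains every attribute of Schema2, so Schema1 ∩ Schema2 → Schema2. The join is lossless.

Yes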